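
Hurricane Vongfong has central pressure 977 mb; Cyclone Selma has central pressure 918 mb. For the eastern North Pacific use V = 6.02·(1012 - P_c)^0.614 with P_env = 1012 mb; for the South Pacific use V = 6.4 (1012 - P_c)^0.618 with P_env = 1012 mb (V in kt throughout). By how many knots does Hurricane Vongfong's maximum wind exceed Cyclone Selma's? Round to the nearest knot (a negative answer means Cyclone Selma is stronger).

Hurricane Vongfong: ΔP = 35; V ≈ 6.02 × 35^0.614 ≈ 53.41 kt.
Cyclone Selma: ΔP = 94; V ≈ 6.4 × 94^0.618 ≈ 106.07 kt.
Difference ≈ 53.41 − 106.07 = -52.66 → -53 kt.

-53 kt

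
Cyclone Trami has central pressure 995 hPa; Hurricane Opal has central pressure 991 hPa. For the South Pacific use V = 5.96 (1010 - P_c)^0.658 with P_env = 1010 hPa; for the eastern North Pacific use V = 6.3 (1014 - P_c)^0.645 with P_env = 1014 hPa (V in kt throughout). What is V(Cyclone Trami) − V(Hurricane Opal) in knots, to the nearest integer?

Cyclone Trami: ΔP = 15; V ≈ 5.96 × 15^0.658 ≈ 35.41 kt.
Hurricane Opal: ΔP = 23; V ≈ 6.3 × 23^0.645 ≈ 47.61 kt.
Difference ≈ 35.41 − 47.61 = -12.20 → -12 kt.

-12 kt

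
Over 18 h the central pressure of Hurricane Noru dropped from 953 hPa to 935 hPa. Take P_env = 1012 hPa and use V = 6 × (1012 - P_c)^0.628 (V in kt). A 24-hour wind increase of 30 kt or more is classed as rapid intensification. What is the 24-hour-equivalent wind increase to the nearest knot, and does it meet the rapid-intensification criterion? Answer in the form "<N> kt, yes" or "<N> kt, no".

V₁: ΔP = 59, V ≈ 6 × 59^0.628 ≈ 77.67 kt.
V₂: ΔP = 77, V ≈ 6 × 77^0.628 ≈ 91.81 kt.
ΔV over 18 h = 14.14 kt → 24 h equivalent = 14.14 × 24/18 ≈ 18.85 kt.
19 kt < 30 kt ⇒ not rapid intensification.

19 kt, no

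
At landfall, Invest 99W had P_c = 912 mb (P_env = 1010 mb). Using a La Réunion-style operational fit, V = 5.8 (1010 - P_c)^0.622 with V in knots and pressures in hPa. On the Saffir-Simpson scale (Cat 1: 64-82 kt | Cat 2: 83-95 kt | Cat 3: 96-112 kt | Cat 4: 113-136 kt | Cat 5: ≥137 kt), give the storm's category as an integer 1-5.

ΔP = 1010 − 912 = 98 mb.
V ≈ 5.8 × 98^0.622 = 5.8 × 17.32 ≈ 100 kt.
100 kt falls in the Category 3 band.

3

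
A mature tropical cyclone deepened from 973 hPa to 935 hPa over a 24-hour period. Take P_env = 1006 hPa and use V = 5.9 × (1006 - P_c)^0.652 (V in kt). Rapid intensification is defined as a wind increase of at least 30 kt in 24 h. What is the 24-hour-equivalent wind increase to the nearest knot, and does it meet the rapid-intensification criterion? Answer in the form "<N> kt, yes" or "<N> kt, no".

V₁: ΔP = 33, V ≈ 5.9 × 33^0.652 ≈ 57.67 kt.
V₂: ΔP = 71, V ≈ 5.9 × 71^0.652 ≈ 95.03 kt.
ΔV over 24 h = 37.36 kt → 24 h equivalent = 37.36 × 24/24 ≈ 37.36 kt.
37 kt ≥ 30 kt ⇒ rapid intensification.

37 kt, yes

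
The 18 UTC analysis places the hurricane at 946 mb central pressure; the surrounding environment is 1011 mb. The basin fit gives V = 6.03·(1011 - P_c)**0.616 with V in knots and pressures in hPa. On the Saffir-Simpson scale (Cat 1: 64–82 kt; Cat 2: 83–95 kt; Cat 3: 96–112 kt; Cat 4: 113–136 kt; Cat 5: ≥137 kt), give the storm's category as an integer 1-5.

1

ΔP = 1011 − 946 = 65 mb.
V ≈ 6.03 × 65^0.616 = 6.03 × 13.08 ≈ 79 kt.
79 kt falls in the Category 1 band.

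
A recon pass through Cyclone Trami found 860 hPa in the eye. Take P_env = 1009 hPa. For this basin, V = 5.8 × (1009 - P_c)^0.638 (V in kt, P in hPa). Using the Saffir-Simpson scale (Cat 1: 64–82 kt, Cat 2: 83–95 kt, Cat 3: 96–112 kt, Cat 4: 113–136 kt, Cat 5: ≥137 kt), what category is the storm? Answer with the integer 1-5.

ΔP = 1009 − 860 = 149 hPa.
V ≈ 5.8 × 149^0.638 = 5.8 × 24.35 ≈ 141 kt.
141 kt falls in the Category 5 band.

5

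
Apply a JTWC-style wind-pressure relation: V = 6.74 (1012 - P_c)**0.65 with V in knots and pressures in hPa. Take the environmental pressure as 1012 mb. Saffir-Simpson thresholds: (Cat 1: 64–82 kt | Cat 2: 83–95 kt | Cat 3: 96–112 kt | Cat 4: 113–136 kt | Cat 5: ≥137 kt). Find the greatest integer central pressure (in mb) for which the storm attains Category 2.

964 mb

Category 2 begins at V = 83 kt.
Required ΔP = (83/6.74)^(1/0.65) = 12.315^1.538 ≈ 47.60 mb.
P_c ≤ 1012 − 47.60 = 964.40, so the highest integer P_c is 964 mb.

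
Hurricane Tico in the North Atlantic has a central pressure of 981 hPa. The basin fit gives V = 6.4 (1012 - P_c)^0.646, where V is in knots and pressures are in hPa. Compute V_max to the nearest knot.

59 kt

ΔP = 1012 − 981 = 31 hPa.
31^0.646 ≈ 9.192.
V ≈ 6.4 × 9.192 ≈ 58.8 kt.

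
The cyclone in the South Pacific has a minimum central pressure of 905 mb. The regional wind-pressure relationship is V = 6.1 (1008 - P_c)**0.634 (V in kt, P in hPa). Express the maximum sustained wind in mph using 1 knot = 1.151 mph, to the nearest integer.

133 mph

ΔP = 1008 − 905 = 103 mb.
V ≈ 6.1 × 103^0.634 = 6.1 × 18.886 ≈ 115.204 kt.
115.204 × 1.151 ≈ 132.60 mph → 133 mph.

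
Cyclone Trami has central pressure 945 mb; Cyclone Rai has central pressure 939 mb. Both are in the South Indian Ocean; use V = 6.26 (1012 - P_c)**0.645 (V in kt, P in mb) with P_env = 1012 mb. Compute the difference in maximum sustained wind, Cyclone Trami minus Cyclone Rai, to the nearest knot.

Cyclone Trami: ΔP = 67; V ≈ 6.26 × 67^0.645 ≈ 94.27 kt.
Cyclone Rai: ΔP = 73; V ≈ 6.26 × 73^0.645 ≈ 99.64 kt.
Difference ≈ 94.27 − 99.64 = -5.37 → -5 kt.

-5 kt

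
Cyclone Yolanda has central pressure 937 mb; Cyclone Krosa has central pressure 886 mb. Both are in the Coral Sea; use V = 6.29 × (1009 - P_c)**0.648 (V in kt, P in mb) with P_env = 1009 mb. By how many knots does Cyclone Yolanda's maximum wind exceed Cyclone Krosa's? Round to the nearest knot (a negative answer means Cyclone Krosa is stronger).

-42 kt

Cyclone Yolanda: ΔP = 72; V ≈ 6.29 × 72^0.648 ≈ 100.51 kt.
Cyclone Krosa: ΔP = 123; V ≈ 6.29 × 123^0.648 ≈ 142.20 kt.
Difference ≈ 100.51 − 142.20 = -41.69 → -42 kt.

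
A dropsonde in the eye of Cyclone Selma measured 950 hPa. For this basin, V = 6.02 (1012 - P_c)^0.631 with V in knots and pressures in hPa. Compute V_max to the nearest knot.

81 kt

ΔP = 1012 − 950 = 62 hPa.
62^0.631 ≈ 13.521.
V ≈ 6.02 × 13.521 ≈ 81.4 kt.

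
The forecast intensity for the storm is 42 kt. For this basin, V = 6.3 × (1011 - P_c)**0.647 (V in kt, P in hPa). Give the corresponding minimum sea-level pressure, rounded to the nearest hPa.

992 hPa

ΔP = (V / 6.3)^(1/0.647) = (42/6.3)^1.546.
42/6.3 = 6.667; 6.667^1.546 ≈ 18.77 hPa.
P_c = 1011 − 18.77 = 992.23 ≈ 992 hPa.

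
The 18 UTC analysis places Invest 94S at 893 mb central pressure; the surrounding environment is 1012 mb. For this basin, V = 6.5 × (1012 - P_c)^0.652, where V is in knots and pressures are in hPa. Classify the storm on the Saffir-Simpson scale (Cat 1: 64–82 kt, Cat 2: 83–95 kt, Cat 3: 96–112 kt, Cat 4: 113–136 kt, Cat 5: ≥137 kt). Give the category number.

ΔP = 1012 − 893 = 119 mb.
V ≈ 6.5 × 119^0.652 = 6.5 × 22.56 ≈ 147 kt.
147 kt falls in the Category 5 band.

5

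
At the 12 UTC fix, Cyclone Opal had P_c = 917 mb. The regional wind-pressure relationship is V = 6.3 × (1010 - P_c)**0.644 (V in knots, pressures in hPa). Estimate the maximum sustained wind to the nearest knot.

ΔP = 1010 − 917 = 93 mb.
93^0.644 ≈ 18.523.
V ≈ 6.3 × 18.523 ≈ 116.7 kt.

117 kt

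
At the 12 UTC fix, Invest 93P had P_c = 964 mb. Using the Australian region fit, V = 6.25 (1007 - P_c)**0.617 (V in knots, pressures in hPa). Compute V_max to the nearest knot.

64 kt

ΔP = 1007 − 964 = 43 mb.
43^0.617 ≈ 10.182.
V ≈ 6.25 × 10.182 ≈ 63.6 kt.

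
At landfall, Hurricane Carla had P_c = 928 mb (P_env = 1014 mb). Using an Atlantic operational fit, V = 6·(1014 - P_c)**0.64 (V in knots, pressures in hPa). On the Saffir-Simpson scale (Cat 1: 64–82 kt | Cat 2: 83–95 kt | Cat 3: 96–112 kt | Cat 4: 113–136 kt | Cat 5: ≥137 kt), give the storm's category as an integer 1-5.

3

ΔP = 1014 − 928 = 86 mb.
V ≈ 6 × 86^0.64 = 6 × 17.30 ≈ 104 kt.
104 kt falls in the Category 3 band.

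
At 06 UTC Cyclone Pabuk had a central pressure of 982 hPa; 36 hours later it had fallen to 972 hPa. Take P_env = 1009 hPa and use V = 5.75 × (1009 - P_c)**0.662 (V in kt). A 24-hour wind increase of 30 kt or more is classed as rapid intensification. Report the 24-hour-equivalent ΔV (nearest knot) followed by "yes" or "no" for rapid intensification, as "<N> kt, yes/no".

8 kt, no

V₁: ΔP = 27, V ≈ 5.75 × 27^0.662 ≈ 50.96 kt.
V₂: ΔP = 37, V ≈ 5.75 × 37^0.662 ≈ 62.78 kt.
ΔV over 36 h = 11.82 kt → 24 h equivalent = 11.82 × 24/36 ≈ 7.88 kt.
8 kt < 30 kt ⇒ not rapid intensification.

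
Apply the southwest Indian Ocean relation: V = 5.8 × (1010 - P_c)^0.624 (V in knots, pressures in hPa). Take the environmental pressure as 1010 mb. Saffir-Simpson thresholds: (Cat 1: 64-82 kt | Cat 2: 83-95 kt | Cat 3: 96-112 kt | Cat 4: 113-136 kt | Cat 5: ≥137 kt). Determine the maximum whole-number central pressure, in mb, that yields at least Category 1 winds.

963 mb

Category 1 begins at V = 64 kt.
Required ΔP = (64/5.8)^(1/0.624) = 11.034^1.603 ≈ 46.89 mb.
P_c ≤ 1010 − 46.89 = 963.11, so the highest integer P_c is 963 mb.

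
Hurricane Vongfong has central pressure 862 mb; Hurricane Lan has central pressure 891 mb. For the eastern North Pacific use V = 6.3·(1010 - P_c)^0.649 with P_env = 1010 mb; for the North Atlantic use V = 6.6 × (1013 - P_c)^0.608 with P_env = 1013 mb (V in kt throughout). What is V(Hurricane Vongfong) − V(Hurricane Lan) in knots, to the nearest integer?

39 kt

Hurricane Vongfong: ΔP = 148; V ≈ 6.3 × 148^0.649 ≈ 161.38 kt.
Hurricane Lan: ΔP = 122; V ≈ 6.6 × 122^0.608 ≈ 122.48 kt.
Difference ≈ 161.38 − 122.48 = 38.90 → 39 kt.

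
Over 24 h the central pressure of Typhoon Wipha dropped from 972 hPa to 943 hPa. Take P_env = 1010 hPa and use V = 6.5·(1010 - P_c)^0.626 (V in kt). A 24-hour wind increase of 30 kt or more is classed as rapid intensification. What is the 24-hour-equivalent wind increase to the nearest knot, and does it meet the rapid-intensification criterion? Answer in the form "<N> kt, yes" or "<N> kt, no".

27 kt, no

V₁: ΔP = 38, V ≈ 6.5 × 38^0.626 ≈ 63.37 kt.
V₂: ΔP = 67, V ≈ 6.5 × 67^0.626 ≈ 90.37 kt.
ΔV over 24 h = 27.00 kt → 24 h equivalent = 27.00 × 24/24 ≈ 27.00 kt.
27 kt < 30 kt ⇒ not rapid intensification.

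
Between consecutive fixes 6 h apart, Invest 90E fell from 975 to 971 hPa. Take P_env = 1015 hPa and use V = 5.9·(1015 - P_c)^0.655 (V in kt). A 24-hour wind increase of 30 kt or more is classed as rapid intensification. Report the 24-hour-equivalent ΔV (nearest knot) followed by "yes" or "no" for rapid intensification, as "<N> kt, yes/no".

17 kt, no

V₁: ΔP = 40, V ≈ 5.9 × 40^0.655 ≈ 66.10 kt.
V₂: ΔP = 44, V ≈ 5.9 × 44^0.655 ≈ 70.36 kt.
ΔV over 6 h = 4.26 kt → 24 h equivalent = 4.26 × 24/6 ≈ 17.04 kt.
17 kt < 30 kt ⇒ not rapid intensification.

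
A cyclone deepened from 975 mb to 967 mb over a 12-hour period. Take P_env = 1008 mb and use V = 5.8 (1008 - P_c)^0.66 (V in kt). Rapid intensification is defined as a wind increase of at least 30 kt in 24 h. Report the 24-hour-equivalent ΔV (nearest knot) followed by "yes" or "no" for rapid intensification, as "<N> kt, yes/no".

18 kt, no

V₁: ΔP = 33, V ≈ 5.8 × 33^0.66 ≈ 58.30 kt.
V₂: ΔP = 41, V ≈ 5.8 × 41^0.66 ≈ 67.28 kt.
ΔV over 12 h = 8.98 kt → 24 h equivalent = 8.98 × 24/12 ≈ 17.96 kt.
18 kt < 30 kt ⇒ not rapid intensification.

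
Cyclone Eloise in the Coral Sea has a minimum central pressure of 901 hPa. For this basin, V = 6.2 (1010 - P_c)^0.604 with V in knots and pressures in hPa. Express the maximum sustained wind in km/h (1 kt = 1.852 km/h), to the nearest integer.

195 km/h

ΔP = 1010 − 901 = 109 hPa.
V ≈ 6.2 × 109^0.604 = 6.2 × 17.006 ≈ 105.438 kt.
105.438 × 1.852 ≈ 195.27 km/h → 195 km/h.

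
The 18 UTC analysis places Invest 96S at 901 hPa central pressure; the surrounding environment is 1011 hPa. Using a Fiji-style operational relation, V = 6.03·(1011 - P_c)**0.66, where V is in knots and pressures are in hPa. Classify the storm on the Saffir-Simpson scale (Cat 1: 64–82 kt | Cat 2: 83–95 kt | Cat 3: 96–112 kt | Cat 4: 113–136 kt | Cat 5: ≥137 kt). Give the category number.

ΔP = 1011 − 901 = 110 hPa.
V ≈ 6.03 × 110^0.66 = 6.03 × 22.25 ≈ 134 kt.
134 kt falls in the Category 4 band.

4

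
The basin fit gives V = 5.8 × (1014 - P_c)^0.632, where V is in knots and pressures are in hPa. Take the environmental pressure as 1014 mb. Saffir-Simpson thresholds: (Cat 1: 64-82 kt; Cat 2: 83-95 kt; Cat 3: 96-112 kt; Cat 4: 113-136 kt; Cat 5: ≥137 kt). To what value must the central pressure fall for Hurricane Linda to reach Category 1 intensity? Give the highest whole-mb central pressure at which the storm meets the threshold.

969 mb

Category 1 begins at V = 64 kt.
Required ΔP = (64/5.8)^(1/0.632) = 11.034^1.582 ≈ 44.66 mb.
P_c ≤ 1014 − 44.66 = 969.34, so the highest integer P_c is 969 mb.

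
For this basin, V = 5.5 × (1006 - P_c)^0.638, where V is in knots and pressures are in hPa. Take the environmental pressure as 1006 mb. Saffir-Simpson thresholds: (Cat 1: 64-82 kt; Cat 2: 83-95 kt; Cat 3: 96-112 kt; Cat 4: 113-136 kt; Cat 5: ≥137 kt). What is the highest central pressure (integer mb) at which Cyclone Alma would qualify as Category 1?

959 mb

Category 1 begins at V = 64 kt.
Required ΔP = (64/5.5)^(1/0.638) = 11.636^1.567 ≈ 46.83 mb.
P_c ≤ 1006 − 46.83 = 959.17, so the highest integer P_c is 959 mb.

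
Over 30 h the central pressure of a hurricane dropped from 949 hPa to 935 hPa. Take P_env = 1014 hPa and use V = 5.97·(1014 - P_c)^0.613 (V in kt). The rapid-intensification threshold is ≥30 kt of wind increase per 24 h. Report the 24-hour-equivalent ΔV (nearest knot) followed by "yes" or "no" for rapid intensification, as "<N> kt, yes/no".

V₁: ΔP = 65, V ≈ 5.97 × 65^0.613 ≈ 77.14 kt.
V₂: ΔP = 79, V ≈ 5.97 × 79^0.613 ≈ 86.94 kt.
ΔV over 30 h = 9.80 kt → 24 h equivalent = 9.80 × 24/30 ≈ 7.84 kt.
8 kt < 30 kt ⇒ not rapid intensification.

8 kt, no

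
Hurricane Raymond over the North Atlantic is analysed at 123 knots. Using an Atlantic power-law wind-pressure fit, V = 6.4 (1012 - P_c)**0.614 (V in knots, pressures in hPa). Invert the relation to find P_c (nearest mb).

889 mb

ΔP = (V / 6.4)^(1/0.614) = (123/6.4)^1.629.
123/6.4 = 19.219; 19.219^1.629 ≈ 123.24 mb.
P_c = 1012 − 123.24 = 888.76 ≈ 889 mb.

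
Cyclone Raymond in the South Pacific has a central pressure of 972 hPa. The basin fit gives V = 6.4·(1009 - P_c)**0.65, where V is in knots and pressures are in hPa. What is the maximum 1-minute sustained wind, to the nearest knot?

ΔP = 1009 − 972 = 37 hPa.
37^0.65 ≈ 10.455.
V ≈ 6.4 × 10.455 ≈ 66.9 kt.

67 kt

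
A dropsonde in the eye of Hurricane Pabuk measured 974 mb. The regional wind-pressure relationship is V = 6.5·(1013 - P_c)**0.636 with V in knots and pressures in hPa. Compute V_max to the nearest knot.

ΔP = 1013 − 974 = 39 mb.
39^0.636 ≈ 10.278.
V ≈ 6.5 × 10.278 ≈ 66.8 kt.

67 kt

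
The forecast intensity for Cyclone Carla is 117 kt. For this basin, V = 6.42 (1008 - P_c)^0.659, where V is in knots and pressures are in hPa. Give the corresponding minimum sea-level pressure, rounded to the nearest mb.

926 mb

ΔP = (V / 6.42)^(1/0.659) = (117/6.42)^1.517.
117/6.42 = 18.224; 18.224^1.517 ≈ 81.84 mb.
P_c = 1008 − 81.84 = 926.16 ≈ 926 mb.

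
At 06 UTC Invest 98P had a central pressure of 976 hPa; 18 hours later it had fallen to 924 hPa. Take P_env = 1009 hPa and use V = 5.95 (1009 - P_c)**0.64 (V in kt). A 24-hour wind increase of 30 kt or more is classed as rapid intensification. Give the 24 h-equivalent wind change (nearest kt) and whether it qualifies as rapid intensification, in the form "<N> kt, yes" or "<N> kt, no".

V₁: ΔP = 33, V ≈ 5.95 × 33^0.64 ≈ 55.77 kt.
V₂: ΔP = 85, V ≈ 5.95 × 85^0.64 ≈ 102.18 kt.
ΔV over 18 h = 46.41 kt → 24 h equivalent = 46.41 × 24/18 ≈ 61.88 kt.
62 kt ≥ 30 kt ⇒ rapid intensification.

62 kt, yes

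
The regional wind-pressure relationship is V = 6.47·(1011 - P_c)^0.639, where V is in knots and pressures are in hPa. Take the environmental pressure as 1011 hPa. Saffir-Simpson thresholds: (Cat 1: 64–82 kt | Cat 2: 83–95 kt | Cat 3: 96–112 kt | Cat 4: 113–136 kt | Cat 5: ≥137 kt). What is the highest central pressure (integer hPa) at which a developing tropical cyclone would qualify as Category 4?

923 hPa

Category 4 begins at V = 113 kt.
Required ΔP = (113/6.47)^(1/0.639) = 17.465^1.565 ≈ 87.89 hPa.
P_c ≤ 1011 − 87.89 = 923.11, so the highest integer P_c is 923 hPa.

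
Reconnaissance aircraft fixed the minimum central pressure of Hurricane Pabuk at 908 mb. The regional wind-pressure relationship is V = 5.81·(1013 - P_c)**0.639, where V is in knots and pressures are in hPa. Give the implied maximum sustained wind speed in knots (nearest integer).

114 kt

ΔP = 1013 − 908 = 105 mb.
105^0.639 ≈ 19.568.
V ≈ 5.81 × 19.568 ≈ 113.7 kt.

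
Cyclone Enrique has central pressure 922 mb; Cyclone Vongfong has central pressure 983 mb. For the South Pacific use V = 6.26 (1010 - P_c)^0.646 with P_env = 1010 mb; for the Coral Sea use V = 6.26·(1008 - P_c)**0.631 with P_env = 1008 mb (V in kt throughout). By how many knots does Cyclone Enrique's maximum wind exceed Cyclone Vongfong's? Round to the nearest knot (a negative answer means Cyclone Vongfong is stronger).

Cyclone Enrique: ΔP = 88; V ≈ 6.26 × 88^0.646 ≈ 112.90 kt.
Cyclone Vongfong: ΔP = 25; V ≈ 6.26 × 25^0.631 ≈ 47.72 kt.
Difference ≈ 112.90 − 47.72 = 65.18 → 65 kt.

65 kt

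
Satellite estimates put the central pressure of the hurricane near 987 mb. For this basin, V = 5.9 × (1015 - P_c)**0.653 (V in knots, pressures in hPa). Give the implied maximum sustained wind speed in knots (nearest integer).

ΔP = 1015 − 987 = 28 mb.
28^0.653 ≈ 8.810.
V ≈ 5.9 × 8.810 ≈ 52.0 kt.

52 kt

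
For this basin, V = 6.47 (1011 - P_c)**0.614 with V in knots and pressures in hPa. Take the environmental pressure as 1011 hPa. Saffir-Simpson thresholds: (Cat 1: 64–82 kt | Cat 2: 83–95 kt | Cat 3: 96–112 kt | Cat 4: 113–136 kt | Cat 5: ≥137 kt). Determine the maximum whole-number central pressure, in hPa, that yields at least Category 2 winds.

Category 2 begins at V = 83 kt.
Required ΔP = (83/6.47)^(1/0.614) = 12.828^1.629 ≈ 63.80 hPa.
P_c ≤ 1011 − 63.80 = 947.20, so the highest integer P_c is 947 hPa.

947 hPa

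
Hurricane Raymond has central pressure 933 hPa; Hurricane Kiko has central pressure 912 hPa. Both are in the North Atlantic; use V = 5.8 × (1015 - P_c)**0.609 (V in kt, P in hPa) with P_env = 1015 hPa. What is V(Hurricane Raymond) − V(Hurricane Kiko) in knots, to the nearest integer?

Hurricane Raymond: ΔP = 82; V ≈ 5.8 × 82^0.609 ≈ 84.91 kt.
Hurricane Kiko: ΔP = 103; V ≈ 5.8 × 103^0.609 ≈ 97.55 kt.
Difference ≈ 84.91 − 97.55 = -12.64 → -13 kt.

-13 kt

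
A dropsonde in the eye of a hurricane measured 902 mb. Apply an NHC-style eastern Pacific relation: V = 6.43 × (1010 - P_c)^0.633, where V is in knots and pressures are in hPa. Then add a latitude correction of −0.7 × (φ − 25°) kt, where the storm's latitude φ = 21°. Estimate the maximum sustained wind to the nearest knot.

127 kt

ΔP = 1010 − 902 = 108 mb.
108^0.633 ≈ 19.371.
V ≈ 6.43 × 19.371 ≈ 124.6 kt.
Latitude correction: −0.7 × (21 − 25) = 2.8 kt.
Corrected V ≈ 127.4 kt → 127 kt.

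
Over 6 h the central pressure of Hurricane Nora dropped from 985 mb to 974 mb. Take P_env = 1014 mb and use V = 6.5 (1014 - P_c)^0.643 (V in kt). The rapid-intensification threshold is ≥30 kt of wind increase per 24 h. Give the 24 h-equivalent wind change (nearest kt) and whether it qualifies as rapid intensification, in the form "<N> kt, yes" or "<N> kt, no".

V₁: ΔP = 29, V ≈ 6.5 × 29^0.643 ≈ 56.65 kt.
V₂: ΔP = 40, V ≈ 6.5 × 40^0.643 ≈ 69.67 kt.
ΔV over 6 h = 13.02 kt → 24 h equivalent = 13.02 × 24/6 ≈ 52.08 kt.
52 kt ≥ 30 kt ⇒ rapid intensification.

52 kt, yes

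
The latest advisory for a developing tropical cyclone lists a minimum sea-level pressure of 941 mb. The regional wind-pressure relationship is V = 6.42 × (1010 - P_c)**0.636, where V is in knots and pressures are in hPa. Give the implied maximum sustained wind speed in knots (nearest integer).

95 kt

ΔP = 1010 − 941 = 69 mb.
69^0.636 ≈ 14.774.
V ≈ 6.42 × 14.774 ≈ 94.9 kt.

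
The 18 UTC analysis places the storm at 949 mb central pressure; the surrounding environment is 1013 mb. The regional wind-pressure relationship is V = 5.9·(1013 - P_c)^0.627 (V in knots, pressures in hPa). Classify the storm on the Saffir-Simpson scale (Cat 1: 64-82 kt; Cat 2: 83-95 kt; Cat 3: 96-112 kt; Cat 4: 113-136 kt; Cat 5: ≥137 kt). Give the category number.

ΔP = 1013 − 949 = 64 mb.
V ≈ 5.9 × 64^0.627 = 5.9 × 13.57 ≈ 80 kt.
80 kt falls in the Category 1 band.

1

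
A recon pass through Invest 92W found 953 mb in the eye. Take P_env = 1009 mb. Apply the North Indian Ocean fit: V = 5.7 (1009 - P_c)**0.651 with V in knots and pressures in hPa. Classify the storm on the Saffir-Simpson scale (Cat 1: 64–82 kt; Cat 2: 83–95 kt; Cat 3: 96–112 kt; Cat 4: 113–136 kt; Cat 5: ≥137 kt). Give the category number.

1

ΔP = 1009 − 953 = 56 mb.
V ≈ 5.7 × 56^0.651 = 5.7 × 13.74 ≈ 78 kt.
78 kt falls in the Category 1 band.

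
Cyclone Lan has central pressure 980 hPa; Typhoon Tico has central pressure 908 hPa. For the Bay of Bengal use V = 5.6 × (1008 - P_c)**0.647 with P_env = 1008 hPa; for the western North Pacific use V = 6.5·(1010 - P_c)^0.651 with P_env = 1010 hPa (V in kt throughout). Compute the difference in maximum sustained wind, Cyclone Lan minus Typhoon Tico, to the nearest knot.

Cyclone Lan: ΔP = 28; V ≈ 5.6 × 28^0.647 ≈ 48.36 kt.
Typhoon Tico: ΔP = 102; V ≈ 6.5 × 102^0.651 ≈ 131.98 kt.
Difference ≈ 48.36 − 131.98 = -83.62 → -84 kt.

-84 kt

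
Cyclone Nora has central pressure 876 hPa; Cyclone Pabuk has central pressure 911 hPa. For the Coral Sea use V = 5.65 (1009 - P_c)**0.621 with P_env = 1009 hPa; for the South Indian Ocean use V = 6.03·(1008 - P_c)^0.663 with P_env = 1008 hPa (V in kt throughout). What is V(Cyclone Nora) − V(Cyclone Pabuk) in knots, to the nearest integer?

-7 kt

Cyclone Nora: ΔP = 133; V ≈ 5.65 × 133^0.621 ≈ 117.75 kt.
Cyclone Pabuk: ΔP = 97; V ≈ 6.03 × 97^0.663 ≈ 125.18 kt.
Difference ≈ 117.75 − 125.18 = -7.43 → -7 kt.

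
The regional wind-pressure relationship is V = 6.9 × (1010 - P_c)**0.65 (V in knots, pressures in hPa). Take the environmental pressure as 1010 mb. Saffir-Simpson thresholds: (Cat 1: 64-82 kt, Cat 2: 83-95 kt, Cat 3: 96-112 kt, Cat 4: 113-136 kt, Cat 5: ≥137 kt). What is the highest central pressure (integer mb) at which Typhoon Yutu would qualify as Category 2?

964 mb

Category 2 begins at V = 83 kt.
Required ΔP = (83/6.9)^(1/0.65) = 12.029^1.538 ≈ 45.91 mb.
P_c ≤ 1010 − 45.91 = 964.09, so the highest integer P_c is 964 mb.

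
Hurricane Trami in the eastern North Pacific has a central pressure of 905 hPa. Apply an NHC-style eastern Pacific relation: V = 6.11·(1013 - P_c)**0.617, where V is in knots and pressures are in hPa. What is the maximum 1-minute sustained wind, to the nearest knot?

ΔP = 1013 − 905 = 108 hPa.
108^0.617 ≈ 17.973.
V ≈ 6.11 × 17.973 ≈ 109.8 kt.

110 kt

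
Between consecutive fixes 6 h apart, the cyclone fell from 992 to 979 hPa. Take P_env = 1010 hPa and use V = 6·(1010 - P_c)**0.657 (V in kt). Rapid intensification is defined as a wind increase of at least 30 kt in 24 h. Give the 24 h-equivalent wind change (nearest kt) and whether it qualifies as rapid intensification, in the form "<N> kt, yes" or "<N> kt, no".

V₁: ΔP = 18, V ≈ 6 × 18^0.657 ≈ 40.07 kt.
V₂: ΔP = 31, V ≈ 6 × 31^0.657 ≈ 57.28 kt.
ΔV over 6 h = 17.21 kt → 24 h equivalent = 17.21 × 24/6 ≈ 68.84 kt.
69 kt ≥ 30 kt ⇒ rapid intensification.

69 kt, yes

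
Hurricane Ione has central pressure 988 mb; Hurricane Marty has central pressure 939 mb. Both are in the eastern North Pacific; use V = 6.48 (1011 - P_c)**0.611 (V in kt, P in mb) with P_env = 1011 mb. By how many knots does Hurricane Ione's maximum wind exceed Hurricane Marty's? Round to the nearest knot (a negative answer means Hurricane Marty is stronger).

-44 kt

Hurricane Ione: ΔP = 23; V ≈ 6.48 × 23^0.611 ≈ 44.01 kt.
Hurricane Marty: ΔP = 72; V ≈ 6.48 × 72^0.611 ≈ 88.39 kt.
Difference ≈ 44.01 − 88.39 = -44.38 → -44 kt.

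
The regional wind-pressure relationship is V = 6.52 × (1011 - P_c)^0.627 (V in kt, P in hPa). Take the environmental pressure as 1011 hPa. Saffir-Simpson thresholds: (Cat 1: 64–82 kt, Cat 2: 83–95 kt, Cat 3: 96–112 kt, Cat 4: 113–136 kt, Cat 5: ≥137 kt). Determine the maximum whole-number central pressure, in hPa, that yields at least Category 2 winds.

953 hPa

Category 2 begins at V = 83 kt.
Required ΔP = (83/6.52)^(1/0.627) = 12.730^1.595 ≈ 57.82 hPa.
P_c ≤ 1011 − 57.82 = 953.18, so the highest integer P_c is 953 hPa.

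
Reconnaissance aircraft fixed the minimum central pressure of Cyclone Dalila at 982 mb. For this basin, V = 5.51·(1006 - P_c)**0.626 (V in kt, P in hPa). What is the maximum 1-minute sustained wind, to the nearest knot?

ΔP = 1006 − 982 = 24 mb.
24^0.626 ≈ 7.312.
V ≈ 5.51 × 7.312 ≈ 40.3 kt.

40 kt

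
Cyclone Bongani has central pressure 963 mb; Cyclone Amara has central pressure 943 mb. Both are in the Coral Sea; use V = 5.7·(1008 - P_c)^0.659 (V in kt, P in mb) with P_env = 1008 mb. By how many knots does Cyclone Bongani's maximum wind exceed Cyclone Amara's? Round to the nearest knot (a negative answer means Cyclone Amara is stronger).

Cyclone Bongani: ΔP = 45; V ≈ 5.7 × 45^0.659 ≈ 70.04 kt.
Cyclone Amara: ΔP = 65; V ≈ 5.7 × 65^0.659 ≈ 89.25 kt.
Difference ≈ 70.04 − 89.25 = -19.21 → -19 kt.

-19 kt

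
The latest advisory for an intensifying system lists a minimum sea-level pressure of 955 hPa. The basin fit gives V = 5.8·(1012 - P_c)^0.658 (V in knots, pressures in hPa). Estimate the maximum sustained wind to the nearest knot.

83 kt

ΔP = 1012 − 955 = 57 hPa.
57^0.658 ≈ 14.301.
V ≈ 5.8 × 14.301 ≈ 82.9 kt.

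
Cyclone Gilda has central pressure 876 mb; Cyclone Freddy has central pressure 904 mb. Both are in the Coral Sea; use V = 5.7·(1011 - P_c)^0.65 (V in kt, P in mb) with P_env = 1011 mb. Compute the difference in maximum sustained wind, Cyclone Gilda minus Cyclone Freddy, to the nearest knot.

Cyclone Gilda: ΔP = 135; V ≈ 5.7 × 135^0.65 ≈ 138.23 kt.
Cyclone Freddy: ΔP = 107; V ≈ 5.7 × 107^0.65 ≈ 118.84 kt.
Difference ≈ 138.23 − 118.84 = 19.39 → 19 kt.

19 kt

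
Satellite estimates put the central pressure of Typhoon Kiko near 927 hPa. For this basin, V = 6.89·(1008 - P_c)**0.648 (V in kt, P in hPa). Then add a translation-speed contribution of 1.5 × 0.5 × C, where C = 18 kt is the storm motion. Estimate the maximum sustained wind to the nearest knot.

ΔP = 1008 − 927 = 81 hPa.
81^0.648 ≈ 17.246.
V ≈ 6.89 × 17.246 ≈ 118.8 kt.
Translation term: 1.5 × 0.5 × 18 = 13.5 kt.
Corrected V ≈ 132.3 kt → 132 kt.

132 kt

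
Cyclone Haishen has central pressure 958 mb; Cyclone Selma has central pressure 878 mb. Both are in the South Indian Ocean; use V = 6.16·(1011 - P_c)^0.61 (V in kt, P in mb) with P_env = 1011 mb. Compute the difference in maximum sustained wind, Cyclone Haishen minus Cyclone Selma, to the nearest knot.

-52 kt

Cyclone Haishen: ΔP = 53; V ≈ 6.16 × 53^0.61 ≈ 69.40 kt.
Cyclone Selma: ΔP = 133; V ≈ 6.16 × 133^0.61 ≈ 121.66 kt.
Difference ≈ 69.40 − 121.66 = -52.26 → -52 kt.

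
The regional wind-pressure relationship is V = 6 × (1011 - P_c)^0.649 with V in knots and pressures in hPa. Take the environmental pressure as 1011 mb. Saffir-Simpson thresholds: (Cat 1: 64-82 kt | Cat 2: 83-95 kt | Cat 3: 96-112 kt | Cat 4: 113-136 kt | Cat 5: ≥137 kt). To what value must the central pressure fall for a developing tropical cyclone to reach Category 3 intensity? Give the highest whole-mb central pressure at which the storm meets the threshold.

Category 3 begins at V = 96 kt.
Required ΔP = (96/6)^(1/0.649) = 16.000^1.541 ≈ 71.67 mb.
P_c ≤ 1011 − 71.67 = 939.33, so the highest integer P_c is 939 mb.

939 mb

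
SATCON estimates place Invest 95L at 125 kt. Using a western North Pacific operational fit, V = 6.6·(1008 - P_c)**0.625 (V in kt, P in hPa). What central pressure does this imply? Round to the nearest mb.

897 mb

ΔP = (V / 6.6)^(1/0.625) = (125/6.6)^1.600.
125/6.6 = 18.939; 18.939^1.600 ≈ 110.61 mb.
P_c = 1008 − 110.61 = 897.39 ≈ 897 mb.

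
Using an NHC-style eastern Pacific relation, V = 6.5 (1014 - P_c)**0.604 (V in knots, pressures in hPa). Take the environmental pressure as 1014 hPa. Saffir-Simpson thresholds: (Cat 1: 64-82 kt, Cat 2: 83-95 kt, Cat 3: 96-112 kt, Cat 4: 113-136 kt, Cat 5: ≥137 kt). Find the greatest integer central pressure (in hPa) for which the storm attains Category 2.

946 hPa

Category 2 begins at V = 83 kt.
Required ΔP = (83/6.5)^(1/0.604) = 12.769^1.656 ≈ 67.83 hPa.
P_c ≤ 1014 − 67.83 = 946.17, so the highest integer P_c is 946 hPa.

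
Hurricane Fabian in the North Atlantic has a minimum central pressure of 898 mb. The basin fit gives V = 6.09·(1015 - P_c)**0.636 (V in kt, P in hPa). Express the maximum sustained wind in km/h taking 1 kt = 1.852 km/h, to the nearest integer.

233 km/h

ΔP = 1015 − 898 = 117 mb.
V ≈ 6.09 × 117^0.636 = 6.09 × 20.671 ≈ 125.888 kt.
125.888 × 1.852 ≈ 233.14 km/h → 233 km/h.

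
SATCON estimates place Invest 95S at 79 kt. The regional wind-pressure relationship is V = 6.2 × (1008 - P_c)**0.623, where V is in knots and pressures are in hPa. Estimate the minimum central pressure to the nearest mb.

949 mb

ΔP = (V / 6.2)^(1/0.623) = (79/6.2)^1.605.
79/6.2 = 12.742; 12.742^1.605 ≈ 59.44 mb.
P_c = 1008 − 59.44 = 948.56 ≈ 949 mb.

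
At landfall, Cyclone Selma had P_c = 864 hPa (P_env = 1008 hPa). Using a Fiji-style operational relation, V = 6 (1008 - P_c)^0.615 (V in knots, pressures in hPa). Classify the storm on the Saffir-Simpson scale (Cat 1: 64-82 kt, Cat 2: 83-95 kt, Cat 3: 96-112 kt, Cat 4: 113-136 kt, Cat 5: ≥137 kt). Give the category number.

ΔP = 1008 − 864 = 144 hPa.
V ≈ 6 × 144^0.615 = 6 × 21.25 ≈ 128 kt.
128 kt falls in the Category 4 band.

4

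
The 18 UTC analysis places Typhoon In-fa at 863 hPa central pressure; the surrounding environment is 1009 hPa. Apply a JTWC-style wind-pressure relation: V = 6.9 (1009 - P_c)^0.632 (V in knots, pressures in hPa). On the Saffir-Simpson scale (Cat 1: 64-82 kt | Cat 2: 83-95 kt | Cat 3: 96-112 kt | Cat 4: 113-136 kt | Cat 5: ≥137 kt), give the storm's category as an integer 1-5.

5

ΔP = 1009 − 863 = 146 hPa.
V ≈ 6.9 × 146^0.632 = 6.9 × 23.33 ≈ 161 kt.
161 kt falls in the Category 5 band.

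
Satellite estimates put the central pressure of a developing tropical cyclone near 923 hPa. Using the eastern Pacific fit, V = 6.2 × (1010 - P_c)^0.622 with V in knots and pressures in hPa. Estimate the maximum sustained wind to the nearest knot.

100 kt

ΔP = 1010 − 923 = 87 hPa.
87^0.622 ≈ 16.084.
V ≈ 6.2 × 16.084 ≈ 99.7 kt.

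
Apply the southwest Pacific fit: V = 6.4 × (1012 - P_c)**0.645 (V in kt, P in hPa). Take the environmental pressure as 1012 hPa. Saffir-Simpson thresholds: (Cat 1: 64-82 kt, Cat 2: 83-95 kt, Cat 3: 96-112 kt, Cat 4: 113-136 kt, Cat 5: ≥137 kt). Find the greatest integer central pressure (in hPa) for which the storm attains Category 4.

926 hPa

Category 4 begins at V = 113 kt.
Required ΔP = (113/6.4)^(1/0.645) = 17.656^1.550 ≈ 85.74 hPa.
P_c ≤ 1012 − 85.74 = 926.26, so the highest integer P_c is 926 hPa.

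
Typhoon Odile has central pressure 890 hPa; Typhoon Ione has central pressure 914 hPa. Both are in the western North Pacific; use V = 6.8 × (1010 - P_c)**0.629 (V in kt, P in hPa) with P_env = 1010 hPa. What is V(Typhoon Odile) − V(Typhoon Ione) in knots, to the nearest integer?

18 kt

Typhoon Odile: ΔP = 120; V ≈ 6.8 × 120^0.629 ≈ 138.14 kt.
Typhoon Ione: ΔP = 96; V ≈ 6.8 × 96^0.629 ≈ 120.05 kt.
Difference ≈ 138.14 − 120.05 = 18.09 → 18 kt.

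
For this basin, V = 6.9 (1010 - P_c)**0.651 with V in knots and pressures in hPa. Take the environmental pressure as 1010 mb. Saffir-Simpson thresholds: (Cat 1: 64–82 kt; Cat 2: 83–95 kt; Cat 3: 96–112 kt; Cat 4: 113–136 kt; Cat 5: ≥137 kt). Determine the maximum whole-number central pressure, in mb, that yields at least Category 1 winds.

Category 1 begins at V = 64 kt.
Required ΔP = (64/6.9)^(1/0.651) = 9.275^1.536 ≈ 30.61 mb.
P_c ≤ 1010 − 30.61 = 979.39, so the highest integer P_c is 979 mb.

979 mb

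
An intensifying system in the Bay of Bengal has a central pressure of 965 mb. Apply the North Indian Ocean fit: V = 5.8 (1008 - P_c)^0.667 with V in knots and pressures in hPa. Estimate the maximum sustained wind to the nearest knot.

ΔP = 1008 − 965 = 43 mb.
43^0.667 ≈ 12.289.
V ≈ 5.8 × 12.289 ≈ 71.3 kt.

71 kt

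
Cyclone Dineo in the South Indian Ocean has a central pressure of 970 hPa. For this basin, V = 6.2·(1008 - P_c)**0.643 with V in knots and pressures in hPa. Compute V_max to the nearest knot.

ΔP = 1008 − 970 = 38 hPa.
38^0.643 ≈ 10.371.
V ≈ 6.2 × 10.371 ≈ 64.3 kt.

64 kt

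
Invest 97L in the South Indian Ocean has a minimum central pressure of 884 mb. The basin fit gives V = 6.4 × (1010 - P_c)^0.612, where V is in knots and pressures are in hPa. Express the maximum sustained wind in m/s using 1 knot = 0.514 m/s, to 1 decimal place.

ΔP = 1010 − 884 = 126 mb.
V ≈ 6.4 × 126^0.612 = 6.4 × 19.294 ≈ 123.483 kt.
123.483 × 0.514 ≈ 63.47 m/s → 63.5 m/s.

63.5 m/s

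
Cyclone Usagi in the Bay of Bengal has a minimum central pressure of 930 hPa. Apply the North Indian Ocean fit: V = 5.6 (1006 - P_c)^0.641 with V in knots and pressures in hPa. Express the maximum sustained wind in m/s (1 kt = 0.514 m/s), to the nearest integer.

ΔP = 1006 − 930 = 76 hPa.
V ≈ 5.6 × 76^0.641 = 5.6 × 16.055 ≈ 89.906 kt.
89.906 × 0.514 ≈ 46.21 m/s → 46 m/s.

46 m/s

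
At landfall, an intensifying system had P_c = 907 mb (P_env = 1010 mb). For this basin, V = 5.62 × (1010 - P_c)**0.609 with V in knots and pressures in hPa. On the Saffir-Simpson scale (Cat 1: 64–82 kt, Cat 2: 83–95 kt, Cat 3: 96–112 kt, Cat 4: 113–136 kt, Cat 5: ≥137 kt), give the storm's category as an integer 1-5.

ΔP = 1010 − 907 = 103 mb.
V ≈ 5.62 × 103^0.609 = 5.62 × 16.82 ≈ 95 kt.
95 kt falls in the Category 2 band.

2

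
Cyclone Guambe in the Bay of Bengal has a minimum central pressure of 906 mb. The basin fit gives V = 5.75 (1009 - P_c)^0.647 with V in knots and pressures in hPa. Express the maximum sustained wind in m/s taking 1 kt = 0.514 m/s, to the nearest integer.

ΔP = 1009 − 906 = 103 mb.
V ≈ 5.75 × 103^0.647 = 5.75 × 20.059 ≈ 115.338 kt.
115.338 × 0.514 ≈ 59.28 m/s → 59 m/s.

59 m/s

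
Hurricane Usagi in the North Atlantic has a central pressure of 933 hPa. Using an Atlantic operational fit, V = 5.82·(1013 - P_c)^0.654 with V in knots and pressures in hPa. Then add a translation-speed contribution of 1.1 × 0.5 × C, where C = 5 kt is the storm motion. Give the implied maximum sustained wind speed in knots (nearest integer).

ΔP = 1013 − 933 = 80 hPa.
80^0.654 ≈ 17.564.
V ≈ 5.82 × 17.564 ≈ 102.2 kt.
Translation term: 1.1 × 0.5 × 5 = 2.75 kt.
Corrected V ≈ 104.95 kt → 105 kt.

105 kt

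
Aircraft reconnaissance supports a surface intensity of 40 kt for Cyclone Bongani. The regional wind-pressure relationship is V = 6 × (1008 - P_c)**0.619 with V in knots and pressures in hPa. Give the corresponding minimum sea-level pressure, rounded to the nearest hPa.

ΔP = (V / 6)^(1/0.619) = (40/6)^1.616.
40/6 = 6.667; 6.667^1.616 ≈ 21.43 hPa.
P_c = 1008 − 21.43 = 986.57 ≈ 987 hPa.

987 hPa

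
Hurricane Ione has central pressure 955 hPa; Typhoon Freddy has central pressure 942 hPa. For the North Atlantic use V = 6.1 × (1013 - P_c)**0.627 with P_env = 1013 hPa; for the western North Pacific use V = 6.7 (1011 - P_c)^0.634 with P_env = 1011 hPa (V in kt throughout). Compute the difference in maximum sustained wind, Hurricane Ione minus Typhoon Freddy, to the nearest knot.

-20 kt

Hurricane Ione: ΔP = 58; V ≈ 6.1 × 58^0.627 ≈ 77.80 kt.
Typhoon Freddy: ΔP = 69; V ≈ 6.7 × 69^0.634 ≈ 98.15 kt.
Difference ≈ 77.80 − 98.15 = -20.35 → -20 kt.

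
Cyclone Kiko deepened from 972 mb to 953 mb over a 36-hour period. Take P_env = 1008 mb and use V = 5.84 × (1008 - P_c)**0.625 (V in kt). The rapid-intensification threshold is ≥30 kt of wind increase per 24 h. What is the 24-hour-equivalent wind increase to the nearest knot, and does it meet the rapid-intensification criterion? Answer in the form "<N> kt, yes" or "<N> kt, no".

V₁: ΔP = 36, V ≈ 5.84 × 36^0.625 ≈ 54.84 kt.
V₂: ΔP = 55, V ≈ 5.84 × 55^0.625 ≈ 71.47 kt.
ΔV over 36 h = 16.63 kt → 24 h equivalent = 16.63 × 24/36 ≈ 11.09 kt.
11 kt < 30 kt ⇒ not rapid intensification.

11 kt, no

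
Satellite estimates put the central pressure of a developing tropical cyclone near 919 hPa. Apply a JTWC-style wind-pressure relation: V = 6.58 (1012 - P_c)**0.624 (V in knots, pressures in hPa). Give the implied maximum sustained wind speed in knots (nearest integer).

111 kt

ΔP = 1012 − 919 = 93 hPa.
93^0.624 ≈ 16.917.
V ≈ 6.58 × 16.917 ≈ 111.3 kt.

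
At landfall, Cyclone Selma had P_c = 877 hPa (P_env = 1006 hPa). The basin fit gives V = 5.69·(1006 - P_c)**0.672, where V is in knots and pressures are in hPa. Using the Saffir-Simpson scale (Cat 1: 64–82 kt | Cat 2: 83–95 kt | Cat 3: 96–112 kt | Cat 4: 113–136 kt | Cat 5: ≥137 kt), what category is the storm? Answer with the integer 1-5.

ΔP = 1006 − 877 = 129 hPa.
V ≈ 5.69 × 129^0.672 = 5.69 × 26.20 ≈ 149 kt.
149 kt falls in the Category 5 band.

5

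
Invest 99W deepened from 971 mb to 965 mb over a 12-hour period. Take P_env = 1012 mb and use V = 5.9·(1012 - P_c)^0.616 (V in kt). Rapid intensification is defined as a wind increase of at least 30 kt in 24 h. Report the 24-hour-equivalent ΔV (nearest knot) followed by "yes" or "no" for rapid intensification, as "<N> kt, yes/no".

10 kt, no

V₁: ΔP = 41, V ≈ 5.9 × 41^0.616 ≈ 58.12 kt.
V₂: ΔP = 47, V ≈ 5.9 × 47^0.616 ≈ 63.22 kt.
ΔV over 12 h = 5.10 kt → 24 h equivalent = 5.10 × 24/12 ≈ 10.20 kt.
10 kt < 30 kt ⇒ not rapid intensification.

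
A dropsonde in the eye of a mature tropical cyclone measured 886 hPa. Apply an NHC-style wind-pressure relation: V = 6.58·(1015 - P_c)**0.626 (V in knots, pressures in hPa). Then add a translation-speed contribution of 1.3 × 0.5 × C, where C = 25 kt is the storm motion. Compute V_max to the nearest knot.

ΔP = 1015 − 886 = 129 hPa.
129^0.626 ≈ 20.952.
V ≈ 6.58 × 20.952 ≈ 137.9 kt.
Translation term: 1.3 × 0.5 × 25 = 16.25 kt.
Corrected V ≈ 154.15 kt → 154 kt.

154 kt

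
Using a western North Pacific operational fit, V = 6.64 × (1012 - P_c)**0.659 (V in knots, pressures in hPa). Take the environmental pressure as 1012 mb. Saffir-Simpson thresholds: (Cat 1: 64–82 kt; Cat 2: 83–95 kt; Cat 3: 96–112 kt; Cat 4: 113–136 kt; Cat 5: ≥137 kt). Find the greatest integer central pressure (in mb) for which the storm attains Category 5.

Category 5 begins at V = 137 kt.
Required ΔP = (137/6.64)^(1/0.659) = 20.633^1.517 ≈ 98.80 mb.
P_c ≤ 1012 − 98.80 = 913.20, so the highest integer P_c is 913 mb.

913 mb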